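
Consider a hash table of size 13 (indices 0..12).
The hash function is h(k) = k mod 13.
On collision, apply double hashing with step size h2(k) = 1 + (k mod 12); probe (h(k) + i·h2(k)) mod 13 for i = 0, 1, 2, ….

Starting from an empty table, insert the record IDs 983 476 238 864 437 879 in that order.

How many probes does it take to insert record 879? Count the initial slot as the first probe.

983 hashes to 8; slot 8 is free => place at 8.
476 hashes to 8, h2=9; 8 taken => place at 4.
238 hashes to 4, h2=11; 4 taken => place at 2.
864 hashes to 6; slot 6 is free => place at 6.
437 hashes to 8, h2=6; 8 taken => place at 1.
879 hashes to 8, h2=4; 8 taken => place at 12.
Table: [∅, 437, 238, ∅, 476, ∅, 864, ∅, 983, ∅, ∅, ∅, 879]

2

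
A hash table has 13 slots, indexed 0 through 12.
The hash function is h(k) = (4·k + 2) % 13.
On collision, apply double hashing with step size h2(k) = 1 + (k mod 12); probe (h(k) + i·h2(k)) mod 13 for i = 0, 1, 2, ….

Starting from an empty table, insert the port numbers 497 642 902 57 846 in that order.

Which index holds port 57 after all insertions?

Insert 497: h=1, slot 1 empty => index 1.
Insert 642: h=9, slot 9 empty => index 9.
Insert 902: h=9, h2=3, slot 9 occupied => index 12.
Insert 57: h=9, h2=10, slot 9 occupied => index 6.
Insert 846: h=6, h2=7, slot 6 occupied => index 0.
Table: [846, 497, ∅, ∅, ∅, ∅, 57, ∅, ∅, 642, ∅, ∅, 902]

6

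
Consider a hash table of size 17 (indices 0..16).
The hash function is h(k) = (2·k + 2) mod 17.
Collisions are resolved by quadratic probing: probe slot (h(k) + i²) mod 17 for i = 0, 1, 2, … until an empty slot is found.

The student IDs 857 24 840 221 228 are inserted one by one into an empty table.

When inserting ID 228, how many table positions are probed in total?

857 hashes to 16; slot 16 is free -> place at 16.
24 hashes to 16; 16 taken -> place at 0.
840 hashes to 16; 16,0 taken -> place at 3.
221 hashes to 2; slot 2 is free -> place at 2.
228 hashes to 16; 16,0,3 taken -> place at 8.
Table: [24, —, 221, 840, —, —, —, —, 228, —, —, —, —, —, —, —, 857]

4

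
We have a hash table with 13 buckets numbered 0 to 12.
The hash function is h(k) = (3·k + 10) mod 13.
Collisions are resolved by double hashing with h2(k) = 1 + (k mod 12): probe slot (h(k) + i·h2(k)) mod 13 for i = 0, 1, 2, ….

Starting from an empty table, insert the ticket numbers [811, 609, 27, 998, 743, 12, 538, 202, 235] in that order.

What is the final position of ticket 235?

8

Insert 811: h=12, slot 12 empty -> index 12.
Insert 609: h=4, slot 4 empty -> index 4.
Insert 27: h=0, slot 0 empty -> index 0.
Insert 998: h=1, slot 1 empty -> index 1.
Insert 743: h=3, slot 3 empty -> index 3.
Insert 12: h=7, slot 7 empty -> index 7.
Insert 538: h=12, h2=11, slot 12 occupied -> index 10.
Insert 202: h=5, slot 5 empty -> index 5.
Insert 235: h=0, h2=8, slot 0 occupied -> index 8.
Table: [27, 998, -, 743, 609, 202, -, 12, 235, -, 538, -, 811]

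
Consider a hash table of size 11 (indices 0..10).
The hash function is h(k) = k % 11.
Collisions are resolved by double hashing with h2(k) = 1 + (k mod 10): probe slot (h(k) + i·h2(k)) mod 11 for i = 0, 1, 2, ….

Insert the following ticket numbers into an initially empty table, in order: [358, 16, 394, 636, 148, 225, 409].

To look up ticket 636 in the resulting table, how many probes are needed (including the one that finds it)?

Insert 358: h=6, slot 6 empty => index 6.
Insert 16: h=5, slot 5 empty => index 5.
Insert 394: h=9, slot 9 empty => index 9.
Insert 636: h=9, h2=7, slots 9,5 occupied => index 1.
Insert 148: h=5, h2=9, slot 5 occupied => index 3.
Insert 225: h=5, h2=6, slot 5 occupied => index 0.
Insert 409: h=2, slot 2 empty => index 2.
Table: [225, 636, 409, 148, ., 16, 358, ., ., 394, .]
Lookup 636: h=9, h2=7, probe 9,5,1 → found at 1.

3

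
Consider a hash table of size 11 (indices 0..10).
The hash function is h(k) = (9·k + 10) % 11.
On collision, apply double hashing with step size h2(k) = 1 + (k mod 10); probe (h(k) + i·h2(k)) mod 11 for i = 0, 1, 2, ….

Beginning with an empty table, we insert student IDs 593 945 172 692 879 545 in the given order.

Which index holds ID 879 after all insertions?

593: h=1 → slot 1
945: h=1, h2=6, probe 1,7 → slot 7
172: h=7, h2=3, probe 7,10 → slot 10
692: h=1, h2=3, probe 1,4 → slot 4
879: h=1, h2=10, probe 1,0 → slot 0
545: h=9 → slot 9
Table: [879, 593, _, _, 692, _, _, 945, _, 545, 172]

0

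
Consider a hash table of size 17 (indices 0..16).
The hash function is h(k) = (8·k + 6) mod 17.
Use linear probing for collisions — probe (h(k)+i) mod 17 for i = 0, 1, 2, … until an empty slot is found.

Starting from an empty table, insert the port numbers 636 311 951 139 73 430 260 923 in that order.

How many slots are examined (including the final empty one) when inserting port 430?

636: h=11 -> slot 11
311: h=12 -> slot 12
951: h=15 -> slot 15
139: h=13 -> slot 13
73: h=12, probe 12,13,14 -> slot 14
430: h=12, probe 12,13,14,15,16 -> slot 16
260: h=12, probe 12,13,14,15,16,0 -> slot 0
923: h=12, probe 12,13,14,15,16,0,1 -> slot 1
Table: [260, 923, _, _, _, _, _, _, _, _, _, 636, 311, 139, 73, 951, 430]

5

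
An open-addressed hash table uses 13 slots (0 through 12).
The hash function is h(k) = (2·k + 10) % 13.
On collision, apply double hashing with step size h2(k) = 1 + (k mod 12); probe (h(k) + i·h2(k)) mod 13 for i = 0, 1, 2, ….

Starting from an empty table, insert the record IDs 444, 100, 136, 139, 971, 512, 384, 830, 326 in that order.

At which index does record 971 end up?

0

444 hashes to 1; slot 1 is free → place at 1.
100 hashes to 2; slot 2 is free → place at 2.
136 hashes to 9; slot 9 is free → place at 9.
139 hashes to 2, h2=8; 2 taken → place at 10.
971 hashes to 2, h2=12; 2,1 taken → place at 0.
512 hashes to 7; slot 7 is free → place at 7.
384 hashes to 11; slot 11 is free → place at 11.
830 hashes to 6; slot 6 is free → place at 6.
326 hashes to 12; slot 12 is free → place at 12.
Table: [971, 444, 100, —, —, —, 830, 512, —, 136, 139, 384, 326]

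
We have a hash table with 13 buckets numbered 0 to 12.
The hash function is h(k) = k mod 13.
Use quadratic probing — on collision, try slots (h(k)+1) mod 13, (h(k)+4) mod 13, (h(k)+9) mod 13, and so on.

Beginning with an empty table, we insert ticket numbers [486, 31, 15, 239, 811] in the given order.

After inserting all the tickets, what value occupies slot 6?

486: h=5 -> slot 5
31: h=5, probe 5,6 -> slot 6
15: h=2 -> slot 2
239: h=5, probe 5,6,9 -> slot 9
811: h=5, probe 5,6,9,1 -> slot 1
Table: [_, 811, 15, _, _, 486, 31, _, _, 239, _, _, _]

31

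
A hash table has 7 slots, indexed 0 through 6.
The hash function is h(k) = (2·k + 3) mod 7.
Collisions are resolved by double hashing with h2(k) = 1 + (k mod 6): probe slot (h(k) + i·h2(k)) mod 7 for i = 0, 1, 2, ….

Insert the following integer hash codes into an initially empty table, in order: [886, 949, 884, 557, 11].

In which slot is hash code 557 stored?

3

886 hashes to 4; slot 4 is free -> place at 4.
949 hashes to 4, h2=2; 4 taken -> place at 6.
884 hashes to 0; slot 0 is free -> place at 0.
557 hashes to 4, h2=6; 4 taken -> place at 3.
11 hashes to 4, h2=6; 4,3 taken -> place at 2.
Table: [884, ∅, 11, 557, 886, ∅, 949]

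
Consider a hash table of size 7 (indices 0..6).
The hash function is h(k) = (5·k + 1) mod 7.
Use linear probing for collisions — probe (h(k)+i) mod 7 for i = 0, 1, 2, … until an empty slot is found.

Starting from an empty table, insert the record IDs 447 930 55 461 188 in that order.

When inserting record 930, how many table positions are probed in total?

447: h=3 => slot 3
930: h=3, probe 3,4 => slot 4
55: h=3, probe 3,4,5 => slot 5
461: h=3, probe 3,4,5,6 => slot 6
188: h=3, probe 3,4,5,6,0 => slot 0
Table: [188, —, —, 447, 930, 55, 461]

2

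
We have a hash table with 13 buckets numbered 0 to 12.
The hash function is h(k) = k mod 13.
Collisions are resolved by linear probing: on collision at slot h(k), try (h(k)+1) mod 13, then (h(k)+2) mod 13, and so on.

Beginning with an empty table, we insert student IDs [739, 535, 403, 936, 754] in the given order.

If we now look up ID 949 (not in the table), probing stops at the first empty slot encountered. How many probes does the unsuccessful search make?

5

739 hashes to 11; slot 11 is free => place at 11.
535 hashes to 2; slot 2 is free => place at 2.
403 hashes to 0; slot 0 is free => place at 0.
936 hashes to 0; 0 taken => place at 1.
754 hashes to 0; 0,1,2 taken => place at 3.
Table: [403, 936, 535, 754, ∅, ∅, ∅, ∅, ∅, ∅, ∅, 739, ∅]
Lookup 949: h=0, probe 0,1,2,3,4 → slot 4 empty, not found.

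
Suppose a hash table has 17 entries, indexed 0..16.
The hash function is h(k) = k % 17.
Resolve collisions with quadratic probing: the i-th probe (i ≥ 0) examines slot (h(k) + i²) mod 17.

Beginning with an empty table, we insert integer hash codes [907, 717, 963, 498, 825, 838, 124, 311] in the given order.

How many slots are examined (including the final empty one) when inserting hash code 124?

5

907: h=6 → slot 6
717: h=3 → slot 3
963: h=11 → slot 11
498: h=5 → slot 5
825: h=9 → slot 9
838: h=5, probe 5,6,9,14 → slot 14
124: h=5, probe 5,6,9,14,4 → slot 4
311: h=5, probe 5,6,9,14,4,13 → slot 13
Table: [∅, ∅, ∅, 717, 124, 498, 907, ∅, ∅, 825, ∅, 963, ∅, 311, 838, ∅, ∅]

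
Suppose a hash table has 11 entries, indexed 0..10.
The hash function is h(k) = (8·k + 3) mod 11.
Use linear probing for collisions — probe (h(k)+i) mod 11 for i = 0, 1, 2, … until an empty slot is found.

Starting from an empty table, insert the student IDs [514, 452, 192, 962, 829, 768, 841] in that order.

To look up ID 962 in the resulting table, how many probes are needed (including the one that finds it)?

4

514: h=1 -> slot 1
452: h=0 -> slot 0
192: h=10 -> slot 10
962: h=10, probe 10,0,1,2 -> slot 2
829: h=2, probe 2,3 -> slot 3
768: h=9 -> slot 9
841: h=10, probe 10,0,1,2,3,4 -> slot 4
Table: [452, 514, 962, 829, 841, ., ., ., ., 768, 192]
Lookup 962: h=10, probe 10,0,1,2 → found at 2.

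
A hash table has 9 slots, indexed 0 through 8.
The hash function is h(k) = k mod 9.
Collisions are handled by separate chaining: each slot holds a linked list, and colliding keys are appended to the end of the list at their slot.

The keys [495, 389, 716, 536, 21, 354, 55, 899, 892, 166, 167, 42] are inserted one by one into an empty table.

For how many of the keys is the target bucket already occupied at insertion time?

4

495 -> bucket 0
389 -> bucket 2
716 -> bucket 5
536 -> bucket 5 (collision)
21 -> bucket 3
354 -> bucket 3 (collision)
55 -> bucket 1
899 -> bucket 8
892 -> bucket 1 (collision)
166 -> bucket 4
167 -> bucket 5 (collision)
42 -> bucket 6
Final buckets:
0: 495
1: 55 -> 892
2: 389
3: 21 -> 354
4: 166
5: 716 -> 536 -> 167
6: 42
7: .
8: 899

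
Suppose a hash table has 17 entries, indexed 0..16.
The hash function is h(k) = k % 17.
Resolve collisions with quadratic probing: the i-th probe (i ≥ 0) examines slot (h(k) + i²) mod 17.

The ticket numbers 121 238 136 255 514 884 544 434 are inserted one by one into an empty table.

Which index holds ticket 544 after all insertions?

16

121: h=2 → slot 2
238: h=0 → slot 0
136: h=0, probe 0,1 → slot 1
255: h=0, probe 0,1,4 → slot 4
514: h=4, probe 4,5 → slot 5
884: h=0, probe 0,1,4,9 → slot 9
544: h=0, probe 0,1,4,9,16 → slot 16
434: h=9, probe 9,10 → slot 10
Table: [238, 136, 121, —, 255, 514, —, —, —, 884, 434, —, —, —, —, —, 544]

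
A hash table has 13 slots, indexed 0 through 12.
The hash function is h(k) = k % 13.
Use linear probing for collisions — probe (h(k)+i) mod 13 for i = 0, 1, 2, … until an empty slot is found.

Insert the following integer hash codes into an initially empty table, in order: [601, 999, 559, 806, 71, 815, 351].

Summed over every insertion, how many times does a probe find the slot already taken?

3

601: h=3 -> slot 3
999: h=11 -> slot 11
559: h=0 -> slot 0
806: h=0, probe 0,1 -> slot 1
71: h=6 -> slot 6
815: h=9 -> slot 9
351: h=0, probe 0,1,2 -> slot 2
Table: [559, 806, 351, 601, —, —, 71, —, —, 815, —, 999, —]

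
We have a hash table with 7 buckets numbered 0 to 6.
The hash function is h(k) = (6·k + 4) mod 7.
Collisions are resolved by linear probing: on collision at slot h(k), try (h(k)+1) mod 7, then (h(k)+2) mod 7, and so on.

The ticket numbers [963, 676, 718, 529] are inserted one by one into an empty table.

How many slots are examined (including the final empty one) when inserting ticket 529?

4

963 hashes to 0; slot 0 is free -> place at 0.
676 hashes to 0; 0 taken -> place at 1.
718 hashes to 0; 0,1 taken -> place at 2.
529 hashes to 0; 0,1,2 taken -> place at 3.
Table: [963, 676, 718, 529, ., ., .]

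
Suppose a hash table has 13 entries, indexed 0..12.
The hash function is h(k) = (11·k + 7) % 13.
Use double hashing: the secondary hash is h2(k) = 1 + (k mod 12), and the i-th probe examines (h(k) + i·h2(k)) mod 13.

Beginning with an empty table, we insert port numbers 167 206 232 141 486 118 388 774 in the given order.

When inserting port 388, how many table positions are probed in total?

167: h=11 => slot 11
206: h=11, h2=3, probe 11,1 => slot 1
232: h=11, h2=5, probe 11,3 => slot 3
141: h=11, h2=10, probe 11,8 => slot 8
486: h=10 => slot 10
118: h=5 => slot 5
388: h=11, h2=5, probe 11,3,8,0 => slot 0
774: h=6 => slot 6
Table: [388, 206, ∅, 232, ∅, 118, 774, ∅, 141, ∅, 486, 167, ∅]

4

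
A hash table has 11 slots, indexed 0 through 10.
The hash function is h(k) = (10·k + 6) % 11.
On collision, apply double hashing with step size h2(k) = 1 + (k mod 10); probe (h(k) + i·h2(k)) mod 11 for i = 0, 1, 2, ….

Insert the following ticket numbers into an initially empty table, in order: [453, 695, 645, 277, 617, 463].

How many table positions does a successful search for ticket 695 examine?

2

453 hashes to 4; slot 4 is free => place at 4.
695 hashes to 4, h2=6; 4 taken => place at 10.
645 hashes to 10, h2=6; 10 taken => place at 5.
277 hashes to 4, h2=8; 4 taken => place at 1.
617 hashes to 5, h2=8; 5 taken => place at 2.
463 hashes to 5, h2=4; 5 taken => place at 9.
Table: [., 277, 617, ., 453, 645, ., ., ., 463, 695]
Lookup 695: h=4, h2=6, probe 4,10 → found at 10.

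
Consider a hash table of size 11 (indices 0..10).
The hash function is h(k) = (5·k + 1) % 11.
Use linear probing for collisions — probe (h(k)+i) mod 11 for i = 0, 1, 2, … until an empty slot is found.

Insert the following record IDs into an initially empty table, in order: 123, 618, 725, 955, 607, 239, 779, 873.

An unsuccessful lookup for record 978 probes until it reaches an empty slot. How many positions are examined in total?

123 hashes to 0; slot 0 is free => place at 0.
618 hashes to 0; 0 taken => place at 1.
725 hashes to 7; slot 7 is free => place at 7.
955 hashes to 2; slot 2 is free => place at 2.
607 hashes to 0; 0,1,2 taken => place at 3.
239 hashes to 8; slot 8 is free => place at 8.
779 hashes to 2; 2,3 taken => place at 4.
873 hashes to 10; slot 10 is free => place at 10.
Table: [123, 618, 955, 607, 779, _, _, 725, 239, _, 873]
Lookup 978: h=7, probe 7,8,9 → slot 9 empty, not found.

3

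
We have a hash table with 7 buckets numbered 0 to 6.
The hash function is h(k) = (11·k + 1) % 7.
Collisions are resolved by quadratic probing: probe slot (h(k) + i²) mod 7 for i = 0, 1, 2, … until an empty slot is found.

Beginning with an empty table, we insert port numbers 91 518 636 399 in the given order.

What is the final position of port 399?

5

Insert 91: h=1, slot 1 empty => index 1.
Insert 518: h=1, slot 1 occupied => index 2.
Insert 636: h=4, slot 4 empty => index 4.
Insert 399: h=1, slots 1,2 occupied => index 5.
Table: [., 91, 518, ., 636, 399, .]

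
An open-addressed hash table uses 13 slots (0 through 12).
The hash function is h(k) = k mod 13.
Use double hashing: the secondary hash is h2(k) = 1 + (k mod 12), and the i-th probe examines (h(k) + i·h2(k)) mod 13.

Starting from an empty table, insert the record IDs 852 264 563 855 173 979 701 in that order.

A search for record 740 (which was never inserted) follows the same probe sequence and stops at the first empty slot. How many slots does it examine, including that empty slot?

2

852 hashes to 7; slot 7 is free => place at 7.
264 hashes to 4; slot 4 is free => place at 4.
563 hashes to 4, h2=12; 4 taken => place at 3.
855 hashes to 10; slot 10 is free => place at 10.
173 hashes to 4, h2=6; 4,10,3 taken => place at 9.
979 hashes to 4, h2=8; 4 taken => place at 12.
701 hashes to 12, h2=6; 12 taken => place at 5.
Table: [∅, ∅, ∅, 563, 264, 701, ∅, 852, ∅, 173, 855, ∅, 979]
Lookup 740: h=12, h2=9, probe 12,8 → slot 8 empty, not found.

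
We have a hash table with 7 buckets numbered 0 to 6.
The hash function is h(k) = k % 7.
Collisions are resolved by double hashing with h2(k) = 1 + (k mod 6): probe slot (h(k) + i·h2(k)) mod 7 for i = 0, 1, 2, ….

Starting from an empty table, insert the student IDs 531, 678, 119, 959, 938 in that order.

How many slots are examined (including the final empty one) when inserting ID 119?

3

531 hashes to 6; slot 6 is free → place at 6.
678 hashes to 6, h2=1; 6 taken → place at 0.
119 hashes to 0, h2=6; 0,6 taken → place at 5.
959 hashes to 0, h2=6; 0,6,5 taken → place at 4.
938 hashes to 0, h2=3; 0 taken → place at 3.
Table: [678, -, -, 938, 959, 119, 531]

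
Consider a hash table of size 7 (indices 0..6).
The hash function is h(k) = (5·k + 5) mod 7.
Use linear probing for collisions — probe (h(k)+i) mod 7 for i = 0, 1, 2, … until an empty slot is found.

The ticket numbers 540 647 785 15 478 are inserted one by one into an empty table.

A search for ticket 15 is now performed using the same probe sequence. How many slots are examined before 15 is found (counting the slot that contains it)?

Insert 540: h=3, slot 3 empty → index 3.
Insert 647: h=6, slot 6 empty → index 6.
Insert 785: h=3, slot 3 occupied → index 4.
Insert 15: h=3, slots 3,4 occupied → index 5.
Insert 478: h=1, slot 1 empty → index 1.
Table: [., 478, ., 540, 785, 15, 647]
Lookup 15: h=3, probe 3,4,5 → found at 5.

3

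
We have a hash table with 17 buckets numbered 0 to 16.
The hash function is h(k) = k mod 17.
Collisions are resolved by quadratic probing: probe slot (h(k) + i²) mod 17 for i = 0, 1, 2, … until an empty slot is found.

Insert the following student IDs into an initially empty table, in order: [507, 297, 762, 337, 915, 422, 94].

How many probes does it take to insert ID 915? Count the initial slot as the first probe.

507 hashes to 14; slot 14 is free -> place at 14.
297 hashes to 8; slot 8 is free -> place at 8.
762 hashes to 14; 14 taken -> place at 15.
337 hashes to 14; 14,15 taken -> place at 1.
915 hashes to 14; 14,15,1 taken -> place at 6.
422 hashes to 14; 14,15,1,6 taken -> place at 13.
94 hashes to 9; slot 9 is free -> place at 9.
Table: [_, 337, _, _, _, _, 915, _, 297, 94, _, _, _, 422, 507, 762, _]

4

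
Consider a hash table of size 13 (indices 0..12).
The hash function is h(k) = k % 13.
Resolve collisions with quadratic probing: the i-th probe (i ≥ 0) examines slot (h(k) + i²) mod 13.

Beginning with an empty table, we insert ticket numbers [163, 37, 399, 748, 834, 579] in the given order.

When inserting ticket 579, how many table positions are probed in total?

Insert 163: h=7, slot 7 empty => index 7.
Insert 37: h=11, slot 11 empty => index 11.
Insert 399: h=9, slot 9 empty => index 9.
Insert 748: h=7, slot 7 occupied => index 8.
Insert 834: h=2, slot 2 empty => index 2.
Insert 579: h=7, slots 7,8,11 occupied => index 3.
Table: [-, -, 834, 579, -, -, -, 163, 748, 399, -, 37, -]

4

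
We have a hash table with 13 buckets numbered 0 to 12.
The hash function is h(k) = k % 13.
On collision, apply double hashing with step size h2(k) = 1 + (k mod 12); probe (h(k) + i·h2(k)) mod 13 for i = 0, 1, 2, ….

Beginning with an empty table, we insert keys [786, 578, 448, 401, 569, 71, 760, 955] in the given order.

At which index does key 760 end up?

786 hashes to 6; slot 6 is free -> place at 6.
578 hashes to 6, h2=3; 6 taken -> place at 9.
448 hashes to 6, h2=5; 6 taken -> place at 11.
401 hashes to 11, h2=6; 11 taken -> place at 4.
569 hashes to 10; slot 10 is free -> place at 10.
71 hashes to 6, h2=12; 6 taken -> place at 5.
760 hashes to 6, h2=5; 6,11 taken -> place at 3.
955 hashes to 6, h2=8; 6 taken -> place at 1.
Table: [-, 955, -, 760, 401, 71, 786, -, -, 578, 569, 448, -]

3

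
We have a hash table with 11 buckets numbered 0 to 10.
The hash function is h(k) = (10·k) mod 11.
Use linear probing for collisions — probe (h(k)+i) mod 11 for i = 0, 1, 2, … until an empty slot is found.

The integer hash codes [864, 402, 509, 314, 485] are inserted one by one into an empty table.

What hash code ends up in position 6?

402

864 hashes to 5; slot 5 is free → place at 5.
402 hashes to 5; 5 taken → place at 6.
509 hashes to 8; slot 8 is free → place at 8.
314 hashes to 5; 5,6 taken → place at 7.
485 hashes to 10; slot 10 is free → place at 10.
Table: [—, —, —, —, —, 864, 402, 314, 509, —, 485]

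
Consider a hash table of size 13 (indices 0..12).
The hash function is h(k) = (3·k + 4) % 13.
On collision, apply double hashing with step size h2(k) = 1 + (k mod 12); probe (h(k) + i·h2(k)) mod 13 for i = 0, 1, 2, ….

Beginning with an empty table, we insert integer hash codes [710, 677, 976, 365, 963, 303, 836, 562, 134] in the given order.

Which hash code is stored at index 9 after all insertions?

562

710: h=2 -> slot 2
677: h=7 -> slot 7
976: h=7, h2=5, probe 7,12 -> slot 12
365: h=7, h2=6, probe 7,0 -> slot 0
963: h=7, h2=4, probe 7,11 -> slot 11
303: h=3 -> slot 3
836: h=3, h2=9, probe 3,12,8 -> slot 8
562: h=0, h2=11, probe 0,11,9 -> slot 9
134: h=3, h2=3, probe 3,6 -> slot 6
Table: [365, —, 710, 303, —, —, 134, 677, 836, 562, —, 963, 976]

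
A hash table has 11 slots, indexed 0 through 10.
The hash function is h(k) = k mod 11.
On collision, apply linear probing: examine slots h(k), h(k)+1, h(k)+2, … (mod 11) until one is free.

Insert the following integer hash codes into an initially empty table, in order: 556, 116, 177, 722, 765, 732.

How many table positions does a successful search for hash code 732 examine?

5

556 hashes to 6; slot 6 is free => place at 6.
116 hashes to 6; 6 taken => place at 7.
177 hashes to 1; slot 1 is free => place at 1.
722 hashes to 7; 7 taken => place at 8.
765 hashes to 6; 6,7,8 taken => place at 9.
732 hashes to 6; 6,7,8,9 taken => place at 10.
Table: [∅, 177, ∅, ∅, ∅, ∅, 556, 116, 722, 765, 732]
Lookup 732: h=6, probe 6,7,8,9,10 → found at 10.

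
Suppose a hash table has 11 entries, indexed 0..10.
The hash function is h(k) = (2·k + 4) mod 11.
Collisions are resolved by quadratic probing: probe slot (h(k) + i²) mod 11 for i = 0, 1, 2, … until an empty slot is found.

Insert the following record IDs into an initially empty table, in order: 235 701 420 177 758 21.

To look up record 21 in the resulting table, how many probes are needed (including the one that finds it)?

2

235 hashes to 1; slot 1 is free → place at 1.
701 hashes to 9; slot 9 is free → place at 9.
420 hashes to 8; slot 8 is free → place at 8.
177 hashes to 6; slot 6 is free → place at 6.
758 hashes to 2; slot 2 is free → place at 2.
21 hashes to 2; 2 taken → place at 3.
Table: [—, 235, 758, 21, —, —, 177, —, 420, 701, —]
Lookup 21: h=2, probe 2,3 → found at 3.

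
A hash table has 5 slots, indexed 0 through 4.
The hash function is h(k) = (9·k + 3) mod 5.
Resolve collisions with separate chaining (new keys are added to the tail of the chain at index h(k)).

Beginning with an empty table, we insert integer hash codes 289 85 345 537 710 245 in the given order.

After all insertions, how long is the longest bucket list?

289 → bucket 4
85 → bucket 3
345 → bucket 3 (collision)
537 → bucket 1
710 → bucket 3 (collision)
245 → bucket 3 (collision)
Final buckets:
0: ∅
1: 537
2: ∅
3: 85 -> 345 -> 710 -> 245
4: 289

4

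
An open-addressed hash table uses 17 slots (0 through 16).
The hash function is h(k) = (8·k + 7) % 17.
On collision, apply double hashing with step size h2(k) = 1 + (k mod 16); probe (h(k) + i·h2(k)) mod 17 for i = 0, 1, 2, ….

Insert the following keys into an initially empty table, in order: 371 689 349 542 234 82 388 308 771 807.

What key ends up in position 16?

308

Insert 371: h=0, slot 0 empty -> index 0.
Insert 689: h=11, slot 11 empty -> index 11.
Insert 349: h=11, h2=14, slot 11 occupied -> index 8.
Insert 542: h=8, h2=15, slot 8 occupied -> index 6.
Insert 234: h=9, slot 9 empty -> index 9.
Insert 82: h=0, h2=3, slot 0 occupied -> index 3.
Insert 388: h=0, h2=5, slot 0 occupied -> index 5.
Insert 308: h=6, h2=5, slots 6,11 occupied -> index 16.
Insert 771: h=4, slot 4 empty -> index 4.
Insert 807: h=3, h2=8, slots 3,11 occupied -> index 2.
Table: [371, ., 807, 82, 771, 388, 542, ., 349, 234, ., 689, ., ., ., ., 308]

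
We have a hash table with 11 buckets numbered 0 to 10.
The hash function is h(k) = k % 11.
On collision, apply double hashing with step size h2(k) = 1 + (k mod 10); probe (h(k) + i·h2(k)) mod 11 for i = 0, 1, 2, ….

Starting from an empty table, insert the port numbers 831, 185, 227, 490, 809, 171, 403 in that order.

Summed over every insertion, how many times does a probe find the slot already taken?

6

831 hashes to 6; slot 6 is free → place at 6.
185 hashes to 9; slot 9 is free → place at 9.
227 hashes to 7; slot 7 is free → place at 7.
490 hashes to 6, h2=1; 6,7 taken → place at 8.
809 hashes to 6, h2=10; 6 taken → place at 5.
171 hashes to 6, h2=2; 6,8 taken → place at 10.
403 hashes to 7, h2=4; 7 taken → place at 0.
Table: [403, ∅, ∅, ∅, ∅, 809, 831, 227, 490, 185, 171]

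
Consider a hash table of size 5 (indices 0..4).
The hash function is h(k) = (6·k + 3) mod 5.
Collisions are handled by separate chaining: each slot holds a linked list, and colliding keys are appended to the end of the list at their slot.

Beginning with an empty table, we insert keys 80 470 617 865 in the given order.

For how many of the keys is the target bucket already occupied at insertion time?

Insert 80: h=3, bucket 3 empty -> new chain.
Insert 470: h=3, bucket 3 nonempty -> append to chain.
Insert 617: h=0, bucket 0 empty -> new chain.
Insert 865: h=3, bucket 3 nonempty -> append to chain.
Final buckets:
0: 617
1: ∅
2: ∅
3: 80 -> 470 -> 865
4: ∅

2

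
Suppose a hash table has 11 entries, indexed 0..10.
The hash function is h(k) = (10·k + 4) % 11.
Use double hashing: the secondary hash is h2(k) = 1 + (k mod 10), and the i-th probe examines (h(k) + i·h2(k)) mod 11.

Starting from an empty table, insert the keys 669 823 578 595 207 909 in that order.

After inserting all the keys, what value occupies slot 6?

Insert 669: h=6, slot 6 empty => index 6.
Insert 823: h=6, h2=4, slot 6 occupied => index 10.
Insert 578: h=9, slot 9 empty => index 9.
Insert 595: h=3, slot 3 empty => index 3.
Insert 207: h=6, h2=8, slots 6,3 occupied => index 0.
Insert 909: h=8, slot 8 empty => index 8.
Table: [207, _, _, 595, _, _, 669, _, 909, 578, 823]

669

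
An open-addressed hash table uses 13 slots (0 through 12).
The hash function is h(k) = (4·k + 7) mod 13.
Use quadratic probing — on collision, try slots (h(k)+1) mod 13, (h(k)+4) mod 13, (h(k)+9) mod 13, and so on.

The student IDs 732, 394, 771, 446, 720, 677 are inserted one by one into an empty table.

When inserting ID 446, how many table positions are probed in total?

4

Insert 732: h=10, slot 10 empty -> index 10.
Insert 394: h=10, slot 10 occupied -> index 11.
Insert 771: h=10, slots 10,11 occupied -> index 1.
Insert 446: h=10, slots 10,11,1 occupied -> index 6.
Insert 720: h=1, slot 1 occupied -> index 2.
Insert 677: h=11, slot 11 occupied -> index 12.
Table: [—, 771, 720, —, —, —, 446, —, —, —, 732, 394, 677]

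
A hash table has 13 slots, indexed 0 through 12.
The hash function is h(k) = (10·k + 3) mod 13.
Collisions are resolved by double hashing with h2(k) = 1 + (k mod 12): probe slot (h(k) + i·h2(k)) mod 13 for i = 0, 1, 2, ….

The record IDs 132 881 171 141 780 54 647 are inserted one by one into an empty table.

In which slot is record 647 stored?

11

Insert 132: h=10, slot 10 empty → index 10.
Insert 881: h=12, slot 12 empty → index 12.
Insert 171: h=10, h2=4, slot 10 occupied → index 1.
Insert 141: h=9, slot 9 empty → index 9.
Insert 780: h=3, slot 3 empty → index 3.
Insert 54: h=10, h2=7, slot 10 occupied → index 4.
Insert 647: h=12, h2=12, slot 12 occupied → index 11.
Table: [_, 171, _, 780, 54, _, _, _, _, 141, 132, 647, 881]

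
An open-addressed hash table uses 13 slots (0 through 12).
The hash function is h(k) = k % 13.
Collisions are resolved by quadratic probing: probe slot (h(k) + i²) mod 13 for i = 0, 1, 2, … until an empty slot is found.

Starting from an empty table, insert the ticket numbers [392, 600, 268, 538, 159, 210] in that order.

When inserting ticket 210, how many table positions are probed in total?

Insert 392: h=2, slot 2 empty → index 2.
Insert 600: h=2, slot 2 occupied → index 3.
Insert 268: h=8, slot 8 empty → index 8.
Insert 538: h=5, slot 5 empty → index 5.
Insert 159: h=3, slot 3 occupied → index 4.
Insert 210: h=2, slots 2,3 occupied → index 6.
Table: [∅, ∅, 392, 600, 159, 538, 210, ∅, 268, ∅, ∅, ∅, ∅]

3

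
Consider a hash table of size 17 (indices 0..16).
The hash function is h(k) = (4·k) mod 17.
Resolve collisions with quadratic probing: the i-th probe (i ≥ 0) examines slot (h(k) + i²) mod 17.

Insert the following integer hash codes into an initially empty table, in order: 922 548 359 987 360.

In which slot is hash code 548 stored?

0

922: h=16 → slot 16
548: h=16, probe 16,0 → slot 0
359: h=8 → slot 8
987: h=4 → slot 4
360: h=12 → slot 12
Table: [548, ., ., ., 987, ., ., ., 359, ., ., ., 360, ., ., ., 922]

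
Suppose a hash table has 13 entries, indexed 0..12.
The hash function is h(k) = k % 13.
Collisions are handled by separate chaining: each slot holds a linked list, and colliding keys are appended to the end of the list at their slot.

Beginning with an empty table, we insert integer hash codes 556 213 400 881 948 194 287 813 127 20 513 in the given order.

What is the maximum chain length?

Insert 556: h=10, bucket 10 empty -> new chain.
Insert 213: h=5, bucket 5 empty -> new chain.
Insert 400: h=10, bucket 10 nonempty -> append to chain.
Insert 881: h=10, bucket 10 nonempty -> append to chain.
Insert 948: h=12, bucket 12 empty -> new chain.
Insert 194: h=12, bucket 12 nonempty -> append to chain.
Insert 287: h=1, bucket 1 empty -> new chain.
Insert 813: h=7, bucket 7 empty -> new chain.
Insert 127: h=10, bucket 10 nonempty -> append to chain.
Insert 20: h=7, bucket 7 nonempty -> append to chain.
Insert 513: h=6, bucket 6 empty -> new chain.
Final buckets:
0: -
1: 287
2: -
3: -
4: -
5: 213
6: 513
7: 813 -> 20
8: -
9: -
10: 556 -> 400 -> 881 -> 127
11: -
12: 948 -> 194

4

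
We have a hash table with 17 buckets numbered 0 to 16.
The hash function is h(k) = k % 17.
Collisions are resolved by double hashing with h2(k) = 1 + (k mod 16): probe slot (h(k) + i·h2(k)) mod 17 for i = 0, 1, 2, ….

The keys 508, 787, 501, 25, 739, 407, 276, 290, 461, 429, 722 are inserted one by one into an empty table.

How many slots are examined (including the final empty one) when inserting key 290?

Insert 508: h=15, slot 15 empty => index 15.
Insert 787: h=5, slot 5 empty => index 5.
Insert 501: h=8, slot 8 empty => index 8.
Insert 25: h=8, h2=10, slot 8 occupied => index 1.
Insert 739: h=8, h2=4, slot 8 occupied => index 12.
Insert 407: h=16, slot 16 empty => index 16.
Insert 276: h=4, slot 4 empty => index 4.
Insert 290: h=1, h2=3, slots 1,4 occupied => index 7.
Insert 461: h=2, slot 2 empty => index 2.
Insert 429: h=4, h2=14, slots 4,1,15,12 occupied => index 9.
Insert 722: h=8, h2=3, slot 8 occupied => index 11.
Table: [-, 25, 461, -, 276, 787, -, 290, 501, 429, -, 722, 739, -, -, 508, 407]

3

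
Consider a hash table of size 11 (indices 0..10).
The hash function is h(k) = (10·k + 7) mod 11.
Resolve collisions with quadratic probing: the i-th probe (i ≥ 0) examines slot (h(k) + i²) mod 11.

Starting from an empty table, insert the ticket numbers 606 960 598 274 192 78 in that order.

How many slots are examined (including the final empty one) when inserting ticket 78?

606: h=6 → slot 6
960: h=4 → slot 4
598: h=3 → slot 3
274: h=8 → slot 8
192: h=2 → slot 2
78: h=6, probe 6,7 → slot 7
Table: [-, -, 192, 598, 960, -, 606, 78, 274, -, -]

2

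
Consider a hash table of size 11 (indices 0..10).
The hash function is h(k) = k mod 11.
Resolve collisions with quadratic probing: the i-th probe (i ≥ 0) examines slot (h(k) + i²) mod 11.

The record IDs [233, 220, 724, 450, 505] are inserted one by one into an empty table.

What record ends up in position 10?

Insert 233: h=2, slot 2 empty => index 2.
Insert 220: h=0, slot 0 empty => index 0.
Insert 724: h=9, slot 9 empty => index 9.
Insert 450: h=10, slot 10 empty => index 10.
Insert 505: h=10, slots 10,0 occupied => index 3.
Table: [220, ., 233, 505, ., ., ., ., ., 724, 450]

450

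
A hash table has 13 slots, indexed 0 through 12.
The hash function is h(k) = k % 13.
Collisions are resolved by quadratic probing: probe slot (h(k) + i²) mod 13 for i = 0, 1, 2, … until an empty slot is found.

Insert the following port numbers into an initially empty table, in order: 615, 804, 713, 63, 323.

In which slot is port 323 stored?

7

Insert 615: h=4, slot 4 empty => index 4.
Insert 804: h=11, slot 11 empty => index 11.
Insert 713: h=11, slot 11 occupied => index 12.
Insert 63: h=11, slots 11,12 occupied => index 2.
Insert 323: h=11, slots 11,12,2 occupied => index 7.
Table: [_, _, 63, _, 615, _, _, 323, _, _, _, 804, 713]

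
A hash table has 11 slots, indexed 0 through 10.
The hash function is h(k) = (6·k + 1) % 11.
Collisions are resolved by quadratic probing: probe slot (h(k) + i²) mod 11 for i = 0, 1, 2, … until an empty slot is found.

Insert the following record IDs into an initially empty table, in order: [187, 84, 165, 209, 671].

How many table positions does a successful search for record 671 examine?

5

187: h=1 => slot 1
84: h=10 => slot 10
165: h=1, probe 1,2 => slot 2
209: h=1, probe 1,2,5 => slot 5
671: h=1, probe 1,2,5,10,6 => slot 6
Table: [_, 187, 165, _, _, 209, 671, _, _, _, 84]
Lookup 671: h=1, probe 1,2,5,10,6 → found at 6.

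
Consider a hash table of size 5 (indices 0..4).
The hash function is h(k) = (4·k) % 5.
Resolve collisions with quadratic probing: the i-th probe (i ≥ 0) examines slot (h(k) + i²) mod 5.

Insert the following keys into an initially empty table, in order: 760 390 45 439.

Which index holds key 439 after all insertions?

760 hashes to 0; slot 0 is free -> place at 0.
390 hashes to 0; 0 taken -> place at 1.
45 hashes to 0; 0,1 taken -> place at 4.
439 hashes to 1; 1 taken -> place at 2.
Table: [760, 390, 439, -, 45]

2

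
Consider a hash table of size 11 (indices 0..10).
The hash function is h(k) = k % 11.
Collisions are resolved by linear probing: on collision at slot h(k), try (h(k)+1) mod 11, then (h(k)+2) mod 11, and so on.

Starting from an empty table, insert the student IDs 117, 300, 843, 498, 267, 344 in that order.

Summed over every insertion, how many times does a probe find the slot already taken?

117 hashes to 7; slot 7 is free → place at 7.
300 hashes to 3; slot 3 is free → place at 3.
843 hashes to 7; 7 taken → place at 8.
498 hashes to 3; 3 taken → place at 4.
267 hashes to 3; 3,4 taken → place at 5.
344 hashes to 3; 3,4,5 taken → place at 6.
Table: [—, —, —, 300, 498, 267, 344, 117, 843, —, —]

7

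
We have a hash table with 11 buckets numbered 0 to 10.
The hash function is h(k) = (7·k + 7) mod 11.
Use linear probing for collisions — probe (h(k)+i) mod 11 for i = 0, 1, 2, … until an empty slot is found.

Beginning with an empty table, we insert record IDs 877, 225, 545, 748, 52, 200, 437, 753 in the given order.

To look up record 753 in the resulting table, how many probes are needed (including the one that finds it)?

5

877 hashes to 8; slot 8 is free → place at 8.
225 hashes to 9; slot 9 is free → place at 9.
545 hashes to 5; slot 5 is free → place at 5.
748 hashes to 7; slot 7 is free → place at 7.
52 hashes to 8; 8,9 taken → place at 10.
200 hashes to 10; 10 taken → place at 0.
437 hashes to 8; 8,9,10,0 taken → place at 1.
753 hashes to 9; 9,10,0,1 taken → place at 2.
Table: [200, 437, 753, —, —, 545, —, 748, 877, 225, 52]
Lookup 753: h=9, probe 9,10,0,1,2 → found at 2.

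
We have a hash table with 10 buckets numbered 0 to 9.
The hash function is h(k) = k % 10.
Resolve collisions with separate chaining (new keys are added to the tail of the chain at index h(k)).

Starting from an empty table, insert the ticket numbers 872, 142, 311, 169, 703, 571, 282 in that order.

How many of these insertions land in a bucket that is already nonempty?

872 → bucket 2
142 → bucket 2 (collision)
311 → bucket 1
169 → bucket 9
703 → bucket 3
571 → bucket 1 (collision)
282 → bucket 2 (collision)
Final buckets:
0: _
1: 311 -> 571
2: 872 -> 142 -> 282
3: 703
4: _
5: _
6: _
7: _
8: _
9: 169

3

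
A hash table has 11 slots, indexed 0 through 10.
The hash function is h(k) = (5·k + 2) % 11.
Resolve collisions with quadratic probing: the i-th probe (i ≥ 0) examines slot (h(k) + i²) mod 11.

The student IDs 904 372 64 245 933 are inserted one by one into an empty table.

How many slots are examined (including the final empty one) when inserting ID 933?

Insert 904: h=1, slot 1 empty => index 1.
Insert 372: h=3, slot 3 empty => index 3.
Insert 64: h=3, slot 3 occupied => index 4.
Insert 245: h=6, slot 6 empty => index 6.
Insert 933: h=3, slots 3,4 occupied => index 7.
Table: [., 904, ., 372, 64, ., 245, 933, ., ., .]

3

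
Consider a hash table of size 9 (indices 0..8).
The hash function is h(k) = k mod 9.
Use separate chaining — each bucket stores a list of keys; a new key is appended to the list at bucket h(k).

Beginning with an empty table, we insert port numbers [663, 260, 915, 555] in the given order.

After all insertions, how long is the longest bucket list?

3

663 -> bucket 6
260 -> bucket 8
915 -> bucket 6 (collision)
555 -> bucket 6 (collision)
Final buckets:
0: -
1: -
2: -
3: -
4: -
5: -
6: 663 -> 915 -> 555
7: -
8: 260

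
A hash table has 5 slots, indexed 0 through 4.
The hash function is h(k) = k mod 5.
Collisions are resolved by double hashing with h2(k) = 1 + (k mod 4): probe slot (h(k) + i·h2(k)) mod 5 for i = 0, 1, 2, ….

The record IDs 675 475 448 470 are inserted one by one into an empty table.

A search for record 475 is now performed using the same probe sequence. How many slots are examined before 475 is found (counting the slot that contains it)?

2

675: h=0 → slot 0
475: h=0, h2=4, probe 0,4 → slot 4
448: h=3 → slot 3
470: h=0, h2=3, probe 0,3,1 → slot 1
Table: [675, 470, —, 448, 475]
Lookup 475: h=0, h2=4, probe 0,4 → found at 4.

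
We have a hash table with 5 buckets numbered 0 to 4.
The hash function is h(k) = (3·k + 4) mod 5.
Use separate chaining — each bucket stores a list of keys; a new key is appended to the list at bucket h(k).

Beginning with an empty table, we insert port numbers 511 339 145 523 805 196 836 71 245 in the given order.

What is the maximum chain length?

4

511 → bucket 2
339 → bucket 1
145 → bucket 4
523 → bucket 3
805 → bucket 4 (collision)
196 → bucket 2 (collision)
836 → bucket 2 (collision)
71 → bucket 2 (collision)
245 → bucket 4 (collision)
Final buckets:
0: .
1: 339
2: 511 -> 196 -> 836 -> 71
3: 523
4: 145 -> 805 -> 245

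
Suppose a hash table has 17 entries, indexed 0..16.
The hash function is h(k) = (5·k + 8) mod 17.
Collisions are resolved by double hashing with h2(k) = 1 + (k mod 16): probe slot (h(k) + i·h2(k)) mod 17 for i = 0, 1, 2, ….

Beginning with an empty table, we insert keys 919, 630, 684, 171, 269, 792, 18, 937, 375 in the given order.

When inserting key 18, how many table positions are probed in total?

2

919: h=13 → slot 13
630: h=13, h2=7, probe 13,3 → slot 3
684: h=11 → slot 11
171: h=13, h2=12, probe 13,8 → slot 8
269: h=10 → slot 10
792: h=7 → slot 7
18: h=13, h2=3, probe 13,16 → slot 16
937: h=1 → slot 1
375: h=13, h2=8, probe 13,4 → slot 4
Table: [_, 937, _, 630, 375, _, _, 792, 171, _, 269, 684, _, 919, _, _, 18]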